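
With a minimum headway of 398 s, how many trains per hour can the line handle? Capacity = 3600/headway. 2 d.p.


Capacity = 3600 / headway
Capacity = 3600 / 398
Capacity = 9.05 trains/hour

9.05


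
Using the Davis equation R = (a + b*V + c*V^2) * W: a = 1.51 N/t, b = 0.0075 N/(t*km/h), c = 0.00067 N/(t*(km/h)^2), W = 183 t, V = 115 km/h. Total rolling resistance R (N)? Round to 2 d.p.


b*V = 0.0075 * 115 = 0.8625
c*V^2 = 0.00067 * 13225 = 8.86075
R_per_t = 1.51 + 0.8625 + 8.86075 = 11.23325 N/t
R_total = 11.23325 * 183 = 2055.68 N

2055.68


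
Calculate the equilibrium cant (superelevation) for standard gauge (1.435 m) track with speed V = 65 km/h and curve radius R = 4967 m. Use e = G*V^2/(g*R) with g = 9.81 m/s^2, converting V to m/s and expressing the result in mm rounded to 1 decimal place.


Convert speed: V = 65 / 3.6 = 18.0556 m/s
Apply formula: e = 1.435 * 18.0556^2 / (9.81 * 4967)
e = 1.435 * 326.0031 / 48726.27
e = 0.009601 m = 9.6 mm

9.6


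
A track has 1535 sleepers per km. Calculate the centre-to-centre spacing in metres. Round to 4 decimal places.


Spacing = 1000 m / number of sleepers
Spacing = 1000 / 1535
Spacing = 0.6515 m

0.6515


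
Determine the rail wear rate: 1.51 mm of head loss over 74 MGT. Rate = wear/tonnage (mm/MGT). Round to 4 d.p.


Wear rate = total wear / cumulative tonnage
Rate = 1.51 / 74
Rate = 0.0204 mm/MGT

0.0204


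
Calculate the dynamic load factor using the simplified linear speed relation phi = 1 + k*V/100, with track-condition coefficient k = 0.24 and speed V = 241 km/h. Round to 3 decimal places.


phi = 1 + k * V / 100
phi = 1 + 0.24 * 241 / 100
phi = 1 + 0.5784
phi = 1.578

1.578


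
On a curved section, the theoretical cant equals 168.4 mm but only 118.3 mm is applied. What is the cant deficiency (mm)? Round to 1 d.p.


Cant deficiency = equilibrium cant - actual cant
CD = 168.4 - 118.3
CD = 50.1 mm

50.1


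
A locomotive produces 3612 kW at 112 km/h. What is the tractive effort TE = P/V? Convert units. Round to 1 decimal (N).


Convert: P = 3612 kW = 3612000 W
V = 112 / 3.6 = 31.1111 m/s
TE = 3612000 / 31.1111
TE = 116100.0 N

116100.0


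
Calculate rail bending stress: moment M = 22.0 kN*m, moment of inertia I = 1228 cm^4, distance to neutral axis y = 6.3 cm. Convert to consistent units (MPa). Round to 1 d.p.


Convert units:
M = 22.0 kN*m = 22000000 N*mm
y = 6.3 cm = 63 mm
I = 1228 cm^4 = 12280000 mm^4
sigma = 22000000 * 63 / 12280000
sigma = 112.9 MPa

112.9


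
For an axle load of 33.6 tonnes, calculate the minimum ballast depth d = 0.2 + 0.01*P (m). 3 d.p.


d = 0.2 + 0.01 * 33.6
d = 0.2 + 0.336
d = 0.536 m

0.536


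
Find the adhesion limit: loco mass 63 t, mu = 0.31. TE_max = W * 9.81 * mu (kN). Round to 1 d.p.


TE_max = W * g * mu
TE_max = 63 * 9.81 * 0.31
TE_max = 618.03 * 0.31
TE_max = 191.6 kN

191.6


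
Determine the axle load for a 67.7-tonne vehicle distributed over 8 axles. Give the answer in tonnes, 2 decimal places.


Load per axle = total weight / number of axles
Load = 67.7 / 8
Load = 8.46 tonnes

8.46


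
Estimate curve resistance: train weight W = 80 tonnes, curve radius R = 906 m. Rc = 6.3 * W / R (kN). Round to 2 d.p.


Rc = 6.3 * W / R
Rc = 6.3 * 80 / 906
Rc = 504.0 / 906
Rc = 0.56 kN

0.56


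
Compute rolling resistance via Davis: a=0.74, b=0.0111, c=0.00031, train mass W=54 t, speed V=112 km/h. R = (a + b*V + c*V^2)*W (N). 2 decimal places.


b*V = 0.0111 * 112 = 1.2432
c*V^2 = 0.00031 * 12544 = 3.88864
R_per_t = 0.74 + 1.2432 + 3.88864 = 5.87184 N/t
R_total = 5.87184 * 54 = 317.08 N

317.08


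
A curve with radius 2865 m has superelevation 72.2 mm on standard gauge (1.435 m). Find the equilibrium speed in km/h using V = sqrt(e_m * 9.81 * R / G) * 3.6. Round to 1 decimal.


Convert cant: e = 72.2 mm = 0.0722 m
V_ms = sqrt(0.0722 * 9.81 * 2865 / 1.435)
V_ms = sqrt(1414.096118) = 37.6045 m/s
V = 37.6045 * 3.6 = 135.4 km/h

135.4


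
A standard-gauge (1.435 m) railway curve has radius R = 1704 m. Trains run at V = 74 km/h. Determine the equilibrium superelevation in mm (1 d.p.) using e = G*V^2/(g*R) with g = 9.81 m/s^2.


Convert speed: V = 74 / 3.6 = 20.5556 m/s
Apply formula: e = 1.435 * 20.5556^2 / (9.81 * 1704)
e = 1.435 * 422.5309 / 16716.24
e = 0.036272 m = 36.3 mm

36.3


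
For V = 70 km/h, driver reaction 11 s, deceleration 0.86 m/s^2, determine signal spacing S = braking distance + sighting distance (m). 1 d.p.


V = 70 / 3.6 = 19.4444 m/s
Braking distance = 19.4444^2 / (2*0.86) = 219.8177 m
Sighting distance = 19.4444 * 11 = 213.8889 m
S = 219.8177 + 213.8889 = 433.7 m

433.7


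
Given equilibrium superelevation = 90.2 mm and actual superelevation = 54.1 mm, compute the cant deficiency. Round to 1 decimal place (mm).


Cant deficiency = equilibrium cant - actual cant
CD = 90.2 - 54.1
CD = 36.1 mm

36.1


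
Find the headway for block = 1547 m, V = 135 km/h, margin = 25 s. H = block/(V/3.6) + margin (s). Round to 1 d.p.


V = 135 / 3.6 = 37.5 m/s
Block traversal time = 1547 / 37.5 = 41.2533 s
Headway = 41.2533 + 25
Headway = 66.3 s

66.3


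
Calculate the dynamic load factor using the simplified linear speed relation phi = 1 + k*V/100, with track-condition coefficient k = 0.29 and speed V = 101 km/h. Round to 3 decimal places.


phi = 1 + k * V / 100
phi = 1 + 0.29 * 101 / 100
phi = 1 + 0.2929
phi = 1.293

1.293


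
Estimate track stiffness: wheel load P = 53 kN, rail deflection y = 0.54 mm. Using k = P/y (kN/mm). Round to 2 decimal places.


Track stiffness k = P / y
k = 53 / 0.54
k = 98.15 kN/mm

98.15


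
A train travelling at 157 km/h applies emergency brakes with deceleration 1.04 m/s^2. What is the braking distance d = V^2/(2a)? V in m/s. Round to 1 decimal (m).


Convert speed: V = 157 / 3.6 = 43.6111 m/s
V^2 = 1901.929
d = 1901.929 / (2 * 1.04)
d = 1901.929 / 2.08
d = 914.4 m

914.4


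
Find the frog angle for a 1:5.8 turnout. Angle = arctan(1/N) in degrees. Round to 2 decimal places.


1/N = 1/5.8 = 0.172414
angle = arctan(0.172414) = 0.170735 rad
angle = 0.170735 * 180/pi = 9.78 degrees

9.78


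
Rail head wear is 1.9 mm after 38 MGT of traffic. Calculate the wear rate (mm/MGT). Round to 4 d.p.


Wear rate = total wear / cumulative tonnage
Rate = 1.9 / 38
Rate = 0.0500 mm/MGT

0.0500


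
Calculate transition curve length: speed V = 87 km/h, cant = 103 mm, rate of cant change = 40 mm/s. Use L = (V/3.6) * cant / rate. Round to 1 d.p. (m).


Convert speed: V = 87 / 3.6 = 24.1667 m/s
L = 24.1667 * 103 / 40
L = 2489.1667 / 40
L = 62.2 m

62.2


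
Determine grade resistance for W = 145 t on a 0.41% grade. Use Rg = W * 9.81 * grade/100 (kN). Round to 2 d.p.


Rg = W * 9.81 * grade / 100
Rg = 145 * 9.81 * 0.41 / 100
Rg = 1422.45 * 0.0041
Rg = 5.83 kN

5.83


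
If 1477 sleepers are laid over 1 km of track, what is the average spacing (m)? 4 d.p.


Spacing = 1000 m / number of sleepers
Spacing = 1000 / 1477
Spacing = 0.6770 m

0.6770


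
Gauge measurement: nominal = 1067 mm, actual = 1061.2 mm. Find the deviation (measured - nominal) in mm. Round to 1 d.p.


Deviation = measured - nominal
Deviation = 1061.2 - 1067
Deviation = -5.8 mm

-5.8


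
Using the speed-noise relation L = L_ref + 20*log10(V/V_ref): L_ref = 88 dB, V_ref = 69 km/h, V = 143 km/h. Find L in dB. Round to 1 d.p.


V/V_ref = 143 / 69 = 2.072464
log10(2.072464) = 0.316487
20 * 0.316487 = 6.3297
L = 88 + 6.3297 = 94.3 dB

94.3


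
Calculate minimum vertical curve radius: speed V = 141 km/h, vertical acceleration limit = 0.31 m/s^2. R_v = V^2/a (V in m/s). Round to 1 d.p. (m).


Convert speed: V = 141 / 3.6 = 39.1667 m/s
V^2 = 1534.0278 m^2/s^2
R_v = 1534.0278 / 0.31
R_v = 4948.5 m

4948.5


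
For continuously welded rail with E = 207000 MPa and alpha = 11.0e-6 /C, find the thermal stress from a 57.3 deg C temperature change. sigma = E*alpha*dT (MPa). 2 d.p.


sigma = E * alpha * dT
sigma = 207000 * 11.0e-6 * 57.3
sigma = 2.277 * 57.3
sigma = 130.47 MPa

130.47


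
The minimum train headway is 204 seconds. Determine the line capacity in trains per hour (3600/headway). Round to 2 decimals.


Capacity = 3600 / headway
Capacity = 3600 / 204
Capacity = 17.65 trains/hour

17.65


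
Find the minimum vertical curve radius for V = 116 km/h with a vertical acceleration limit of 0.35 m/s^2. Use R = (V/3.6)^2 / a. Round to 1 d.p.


Convert speed: V = 116 / 3.6 = 32.2222 m/s
V^2 = 1038.2716 m^2/s^2
R_v = 1038.2716 / 0.35
R_v = 2966.5 m

2966.5


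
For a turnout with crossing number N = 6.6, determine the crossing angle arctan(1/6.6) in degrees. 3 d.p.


1/N = 1/6.6 = 0.151515
angle = arctan(0.151515) = 0.150371 rad
angle = 0.150371 * 180/pi = 8.616 degrees

8.616


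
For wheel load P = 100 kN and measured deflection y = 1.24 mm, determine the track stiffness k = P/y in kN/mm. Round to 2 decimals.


Track stiffness k = P / y
k = 100 / 1.24
k = 80.65 kN/mm

80.65


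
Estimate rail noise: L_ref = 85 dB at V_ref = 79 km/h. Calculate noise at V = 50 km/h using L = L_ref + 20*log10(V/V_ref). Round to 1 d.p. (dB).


V/V_ref = 50 / 79 = 0.632911
log10(0.632911) = -0.198657
20 * -0.198657 = -3.9731
L = 85 + -3.9731 = 81.0 dB

81.0


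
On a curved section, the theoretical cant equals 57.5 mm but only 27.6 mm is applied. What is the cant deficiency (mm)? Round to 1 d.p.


Cant deficiency = equilibrium cant - actual cant
CD = 57.5 - 27.6
CD = 29.9 mm

29.9


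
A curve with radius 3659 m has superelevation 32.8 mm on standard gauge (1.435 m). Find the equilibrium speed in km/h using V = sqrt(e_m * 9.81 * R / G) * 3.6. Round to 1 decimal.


Convert cant: e = 32.8 mm = 0.0328 m
V_ms = sqrt(0.0328 * 9.81 * 3659 / 1.435)
V_ms = sqrt(820.452343) = 28.6435 m/s
V = 28.6435 * 3.6 = 103.1 km/h

103.1


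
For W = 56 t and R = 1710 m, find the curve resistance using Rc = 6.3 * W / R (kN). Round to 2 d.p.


Rc = 6.3 * W / R
Rc = 6.3 * 56 / 1710
Rc = 352.8 / 1710
Rc = 0.21 kN

0.21


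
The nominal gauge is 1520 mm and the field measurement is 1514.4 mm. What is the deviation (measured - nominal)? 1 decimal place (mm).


Deviation = measured - nominal
Deviation = 1514.4 - 1520
Deviation = -5.6 mm

-5.6


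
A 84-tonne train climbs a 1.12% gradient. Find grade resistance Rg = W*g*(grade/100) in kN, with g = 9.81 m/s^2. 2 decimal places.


Rg = W * 9.81 * grade / 100
Rg = 84 * 9.81 * 1.12 / 100
Rg = 824.04 * 0.0112
Rg = 9.23 kN

9.23


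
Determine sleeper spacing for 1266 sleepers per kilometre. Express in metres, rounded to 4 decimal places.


Spacing = 1000 m / number of sleepers
Spacing = 1000 / 1266
Spacing = 0.7899 m

0.7899


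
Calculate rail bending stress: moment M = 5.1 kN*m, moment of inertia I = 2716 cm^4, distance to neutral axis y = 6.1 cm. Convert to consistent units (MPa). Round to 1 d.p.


Convert units:
M = 5.1 kN*m = 5100000 N*mm
y = 6.1 cm = 61 mm
I = 2716 cm^4 = 27160000 mm^4
sigma = 5100000 * 61 / 27160000
sigma = 11.5 MPa

11.5


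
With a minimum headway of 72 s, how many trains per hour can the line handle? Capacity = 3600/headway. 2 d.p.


Capacity = 3600 / headway
Capacity = 3600 / 72
Capacity = 50.00 trains/hour

50.00


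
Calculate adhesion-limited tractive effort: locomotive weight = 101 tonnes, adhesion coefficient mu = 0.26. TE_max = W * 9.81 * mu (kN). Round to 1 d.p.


TE_max = W * g * mu
TE_max = 101 * 9.81 * 0.26
TE_max = 990.81 * 0.26
TE_max = 257.6 kN

257.6


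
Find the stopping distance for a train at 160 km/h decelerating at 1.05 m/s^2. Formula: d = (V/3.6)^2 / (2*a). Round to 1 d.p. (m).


Convert speed: V = 160 / 3.6 = 44.4444 m/s
V^2 = 1975.3086
d = 1975.3086 / (2 * 1.05)
d = 1975.3086 / 2.1
d = 940.6 m

940.6


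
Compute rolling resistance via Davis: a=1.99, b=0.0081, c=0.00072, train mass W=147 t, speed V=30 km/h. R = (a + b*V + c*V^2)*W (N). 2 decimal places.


b*V = 0.0081 * 30 = 0.243
c*V^2 = 0.00072 * 900 = 0.648
R_per_t = 1.99 + 0.243 + 0.648 = 2.881 N/t
R_total = 2.881 * 147 = 423.51 N

423.51


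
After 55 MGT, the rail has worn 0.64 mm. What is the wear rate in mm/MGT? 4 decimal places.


Wear rate = total wear / cumulative tonnage
Rate = 0.64 / 55
Rate = 0.0116 mm/MGT

0.0116


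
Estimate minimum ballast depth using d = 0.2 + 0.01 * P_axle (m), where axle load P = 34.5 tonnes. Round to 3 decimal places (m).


d = 0.2 + 0.01 * 34.5
d = 0.2 + 0.345
d = 0.545 m

0.545


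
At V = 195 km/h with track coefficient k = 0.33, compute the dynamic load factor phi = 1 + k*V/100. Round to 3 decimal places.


phi = 1 + k * V / 100
phi = 1 + 0.33 * 195 / 100
phi = 1 + 0.6435
phi = 1.644

1.644


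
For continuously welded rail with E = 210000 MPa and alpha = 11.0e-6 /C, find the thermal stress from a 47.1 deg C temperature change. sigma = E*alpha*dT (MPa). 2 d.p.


sigma = E * alpha * dT
sigma = 210000 * 11.0e-6 * 47.1
sigma = 2.31 * 47.1
sigma = 108.80 MPa

108.80


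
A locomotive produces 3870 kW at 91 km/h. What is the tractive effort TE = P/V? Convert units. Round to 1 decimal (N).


Convert: P = 3870 kW = 3870000 W
V = 91 / 3.6 = 25.2778 m/s
TE = 3870000 / 25.2778
TE = 153098.9 N

153098.9


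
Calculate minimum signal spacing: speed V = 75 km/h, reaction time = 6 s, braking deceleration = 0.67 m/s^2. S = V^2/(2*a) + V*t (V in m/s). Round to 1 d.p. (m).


V = 75 / 3.6 = 20.8333 m/s
Braking distance = 20.8333^2 / (2*0.67) = 323.9013 m
Sighting distance = 20.8333 * 6 = 125.0 m
S = 323.9013 + 125.0 = 448.9 m

448.9


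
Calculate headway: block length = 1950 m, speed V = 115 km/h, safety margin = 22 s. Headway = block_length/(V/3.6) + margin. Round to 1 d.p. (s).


V = 115 / 3.6 = 31.9444 m/s
Block traversal time = 1950 / 31.9444 = 61.0435 s
Headway = 61.0435 + 22
Headway = 83.0 s

83.0


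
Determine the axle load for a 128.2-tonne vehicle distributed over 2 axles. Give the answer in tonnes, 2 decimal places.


Load per axle = total weight / number of axles
Load = 128.2 / 2
Load = 64.10 tonnes

64.10


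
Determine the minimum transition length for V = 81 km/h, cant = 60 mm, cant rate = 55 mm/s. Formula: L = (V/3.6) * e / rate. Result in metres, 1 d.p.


Convert speed: V = 81 / 3.6 = 22.5 m/s
L = 22.5 * 60 / 55
L = 1350.0 / 55
L = 24.5 m

24.5


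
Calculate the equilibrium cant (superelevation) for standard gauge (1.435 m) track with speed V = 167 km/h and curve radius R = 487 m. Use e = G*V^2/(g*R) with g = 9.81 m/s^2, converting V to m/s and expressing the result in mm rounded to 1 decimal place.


Convert speed: V = 167 / 3.6 = 46.3889 m/s
Apply formula: e = 1.435 * 46.3889^2 / (9.81 * 487)
e = 1.435 * 2151.929 / 4777.47
e = 0.646371 m = 646.4 mm

646.4


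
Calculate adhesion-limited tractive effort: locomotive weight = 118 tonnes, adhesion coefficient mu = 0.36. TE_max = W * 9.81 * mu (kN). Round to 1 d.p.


TE_max = W * g * mu
TE_max = 118 * 9.81 * 0.36
TE_max = 1157.58 * 0.36
TE_max = 416.7 kN

416.7


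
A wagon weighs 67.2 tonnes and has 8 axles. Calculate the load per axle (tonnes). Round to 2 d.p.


Load per axle = total weight / number of axles
Load = 67.2 / 8
Load = 8.40 tonnes

8.40


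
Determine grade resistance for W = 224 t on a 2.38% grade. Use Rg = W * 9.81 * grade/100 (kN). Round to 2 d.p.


Rg = W * 9.81 * grade / 100
Rg = 224 * 9.81 * 2.38 / 100
Rg = 2197.44 * 0.0238
Rg = 52.30 kN

52.30


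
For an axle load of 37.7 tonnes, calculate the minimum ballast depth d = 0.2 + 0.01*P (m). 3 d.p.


d = 0.2 + 0.01 * 37.7
d = 0.2 + 0.377
d = 0.577 m

0.577


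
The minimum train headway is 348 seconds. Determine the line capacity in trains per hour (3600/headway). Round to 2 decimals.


Capacity = 3600 / headway
Capacity = 3600 / 348
Capacity = 10.34 trains/hour

10.34


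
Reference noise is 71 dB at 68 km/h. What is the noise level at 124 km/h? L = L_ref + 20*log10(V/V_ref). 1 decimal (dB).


V/V_ref = 124 / 68 = 1.823529
log10(1.823529) = 0.260913
20 * 0.260913 = 5.2183
L = 71 + 5.2183 = 76.2 dB

76.2


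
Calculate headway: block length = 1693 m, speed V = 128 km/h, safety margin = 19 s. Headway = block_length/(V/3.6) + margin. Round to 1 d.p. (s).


V = 128 / 3.6 = 35.5556 m/s
Block traversal time = 1693 / 35.5556 = 47.6156 s
Headway = 47.6156 + 19
Headway = 66.6 s

66.6


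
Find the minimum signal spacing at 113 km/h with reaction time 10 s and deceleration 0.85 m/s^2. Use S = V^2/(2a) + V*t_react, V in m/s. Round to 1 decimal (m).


V = 113 / 3.6 = 31.3889 m/s
Braking distance = 31.3889^2 / (2*0.85) = 579.5661 m
Sighting distance = 31.3889 * 10 = 313.8889 m
S = 579.5661 + 313.8889 = 893.5 m

893.5


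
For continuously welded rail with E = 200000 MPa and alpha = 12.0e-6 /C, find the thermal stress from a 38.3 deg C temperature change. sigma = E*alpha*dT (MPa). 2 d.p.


sigma = E * alpha * dT
sigma = 200000 * 12.0e-6 * 38.3
sigma = 2.4 * 38.3
sigma = 91.92 MPa

91.92


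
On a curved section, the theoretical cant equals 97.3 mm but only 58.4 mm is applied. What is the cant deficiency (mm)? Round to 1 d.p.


Cant deficiency = equilibrium cant - actual cant
CD = 97.3 - 58.4
CD = 38.9 mm

38.9


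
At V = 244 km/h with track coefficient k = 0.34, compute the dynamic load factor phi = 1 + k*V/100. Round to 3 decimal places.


phi = 1 + k * V / 100
phi = 1 + 0.34 * 244 / 100
phi = 1 + 0.8296
phi = 1.830

1.830


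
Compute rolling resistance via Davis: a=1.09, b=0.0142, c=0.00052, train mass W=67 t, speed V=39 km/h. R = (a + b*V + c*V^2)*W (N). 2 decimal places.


b*V = 0.0142 * 39 = 0.5538
c*V^2 = 0.00052 * 1521 = 0.79092
R_per_t = 1.09 + 0.5538 + 0.79092 = 2.43472 N/t
R_total = 2.43472 * 67 = 163.13 N

163.13


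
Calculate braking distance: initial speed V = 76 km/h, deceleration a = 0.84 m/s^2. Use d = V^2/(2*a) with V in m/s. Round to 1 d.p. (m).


Convert speed: V = 76 / 3.6 = 21.1111 m/s
V^2 = 445.679
d = 445.679 / (2 * 0.84)
d = 445.679 / 1.68
d = 265.3 m

265.3


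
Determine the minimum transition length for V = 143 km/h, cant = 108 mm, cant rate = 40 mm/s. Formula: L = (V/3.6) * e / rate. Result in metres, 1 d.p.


Convert speed: V = 143 / 3.6 = 39.7222 m/s
L = 39.7222 * 108 / 40
L = 4290.0 / 40
L = 107.3 m

107.3


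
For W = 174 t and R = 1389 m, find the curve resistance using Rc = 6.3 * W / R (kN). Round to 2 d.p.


Rc = 6.3 * W / R
Rc = 6.3 * 174 / 1389
Rc = 1096.2 / 1389
Rc = 0.79 kN

0.79


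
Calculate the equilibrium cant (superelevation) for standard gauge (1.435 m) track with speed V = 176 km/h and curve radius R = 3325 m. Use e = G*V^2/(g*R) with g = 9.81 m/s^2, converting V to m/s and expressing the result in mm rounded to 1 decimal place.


Convert speed: V = 176 / 3.6 = 48.8889 m/s
Apply formula: e = 1.435 * 48.8889^2 / (9.81 * 3325)
e = 1.435 * 2390.1235 / 32618.25
e = 0.105151 m = 105.2 mm

105.2


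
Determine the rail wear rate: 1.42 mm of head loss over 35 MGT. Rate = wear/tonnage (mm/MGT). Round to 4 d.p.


Wear rate = total wear / cumulative tonnage
Rate = 1.42 / 35
Rate = 0.0406 mm/MGT

0.0406


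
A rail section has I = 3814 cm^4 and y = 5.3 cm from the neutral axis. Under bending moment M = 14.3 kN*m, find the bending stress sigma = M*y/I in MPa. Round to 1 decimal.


Convert units:
M = 14.3 kN*m = 14300000 N*mm
y = 5.3 cm = 53 mm
I = 3814 cm^4 = 38140000 mm^4
sigma = 14300000 * 53 / 38140000
sigma = 19.9 MPa

19.9


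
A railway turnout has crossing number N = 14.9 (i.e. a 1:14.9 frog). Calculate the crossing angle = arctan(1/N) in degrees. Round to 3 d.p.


1/N = 1/14.9 = 0.067114
angle = arctan(0.067114) = 0.067014 rad
angle = 0.067014 * 180/pi = 3.840 degrees

3.840


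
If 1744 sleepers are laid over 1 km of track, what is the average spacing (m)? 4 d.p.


Spacing = 1000 m / number of sleepers
Spacing = 1000 / 1744
Spacing = 0.5734 m

0.5734


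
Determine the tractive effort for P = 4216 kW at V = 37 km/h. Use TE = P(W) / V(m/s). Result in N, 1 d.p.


Convert: P = 4216 kW = 4216000 W
V = 37 / 3.6 = 10.2778 m/s
TE = 4216000 / 10.2778
TE = 410205.4 N

410205.4


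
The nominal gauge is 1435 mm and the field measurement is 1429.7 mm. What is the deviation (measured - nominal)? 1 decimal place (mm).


Deviation = measured - nominal
Deviation = 1429.7 - 1435
Deviation = -5.3 mm

-5.3


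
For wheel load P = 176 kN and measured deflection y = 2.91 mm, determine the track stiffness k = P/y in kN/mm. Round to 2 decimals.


Track stiffness k = P / y
k = 176 / 2.91
k = 60.48 kN/mm

60.48


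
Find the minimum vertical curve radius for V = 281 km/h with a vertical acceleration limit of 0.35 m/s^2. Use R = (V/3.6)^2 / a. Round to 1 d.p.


Convert speed: V = 281 / 3.6 = 78.0556 m/s
V^2 = 6092.6698 m^2/s^2
R_v = 6092.6698 / 0.35
R_v = 17407.6 m

17407.6


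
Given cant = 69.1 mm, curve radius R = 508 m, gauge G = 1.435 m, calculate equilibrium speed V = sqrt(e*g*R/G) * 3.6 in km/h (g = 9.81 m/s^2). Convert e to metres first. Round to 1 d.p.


Convert cant: e = 69.1 mm = 0.0691 m
V_ms = sqrt(0.0691 * 9.81 * 508 / 1.435)
V_ms = sqrt(239.971058) = 15.491 m/s
V = 15.491 * 3.6 = 55.8 km/h

55.8


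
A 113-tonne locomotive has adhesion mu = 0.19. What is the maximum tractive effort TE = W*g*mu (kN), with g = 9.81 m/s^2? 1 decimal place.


TE_max = W * g * mu
TE_max = 113 * 9.81 * 0.19
TE_max = 1108.53 * 0.19
TE_max = 210.6 kN

210.6


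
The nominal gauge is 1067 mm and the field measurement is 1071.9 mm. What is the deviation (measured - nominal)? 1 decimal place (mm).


Deviation = measured - nominal
Deviation = 1071.9 - 1067
Deviation = 4.9 mm

4.9


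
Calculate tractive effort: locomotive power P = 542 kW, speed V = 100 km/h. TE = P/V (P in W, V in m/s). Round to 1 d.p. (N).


Convert: P = 542 kW = 542000 W
V = 100 / 3.6 = 27.7778 m/s
TE = 542000 / 27.7778
TE = 19512.0 N

19512.0


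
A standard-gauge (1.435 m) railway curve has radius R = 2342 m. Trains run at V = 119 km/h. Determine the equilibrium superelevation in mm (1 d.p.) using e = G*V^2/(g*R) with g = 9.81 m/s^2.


Convert speed: V = 119 / 3.6 = 33.0556 m/s
Apply formula: e = 1.435 * 33.0556^2 / (9.81 * 2342)
e = 1.435 * 1092.6698 / 22975.02
e = 0.068247 m = 68.2 mm

68.2


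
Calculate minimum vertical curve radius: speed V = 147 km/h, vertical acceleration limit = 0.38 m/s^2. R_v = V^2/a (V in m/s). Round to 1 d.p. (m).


Convert speed: V = 147 / 3.6 = 40.8333 m/s
V^2 = 1667.3611 m^2/s^2
R_v = 1667.3611 / 0.38
R_v = 4387.8 m

4387.8


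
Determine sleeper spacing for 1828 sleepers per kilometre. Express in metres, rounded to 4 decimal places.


Spacing = 1000 m / number of sleepers
Spacing = 1000 / 1828
Spacing = 0.5470 m

0.5470


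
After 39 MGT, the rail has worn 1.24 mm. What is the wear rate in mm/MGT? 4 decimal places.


Wear rate = total wear / cumulative tonnage
Rate = 1.24 / 39
Rate = 0.0318 mm/MGT

0.0318


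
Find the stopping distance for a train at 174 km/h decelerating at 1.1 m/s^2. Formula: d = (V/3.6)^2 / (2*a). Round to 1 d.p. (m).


Convert speed: V = 174 / 3.6 = 48.3333 m/s
V^2 = 2336.1111
d = 2336.1111 / (2 * 1.1)
d = 2336.1111 / 2.2
d = 1061.9 m

1061.9


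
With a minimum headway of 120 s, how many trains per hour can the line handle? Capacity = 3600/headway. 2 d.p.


Capacity = 3600 / headway
Capacity = 3600 / 120
Capacity = 30.00 trains/hour

30.00


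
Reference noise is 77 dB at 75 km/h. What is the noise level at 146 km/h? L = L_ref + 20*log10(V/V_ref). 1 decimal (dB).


V/V_ref = 146 / 75 = 1.946667
log10(1.946667) = 0.289292
20 * 0.289292 = 5.7858
L = 77 + 5.7858 = 82.8 dB

82.8


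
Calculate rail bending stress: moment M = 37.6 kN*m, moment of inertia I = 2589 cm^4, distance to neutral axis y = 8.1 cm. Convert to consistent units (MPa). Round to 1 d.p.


Convert units:
M = 37.6 kN*m = 37600000 N*mm
y = 8.1 cm = 81 mm
I = 2589 cm^4 = 25890000 mm^4
sigma = 37600000 * 81 / 25890000
sigma = 117.6 MPa

117.6


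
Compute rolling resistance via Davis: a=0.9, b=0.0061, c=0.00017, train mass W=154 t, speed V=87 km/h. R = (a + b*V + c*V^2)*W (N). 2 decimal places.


b*V = 0.0061 * 87 = 0.5307
c*V^2 = 0.00017 * 7569 = 1.28673
R_per_t = 0.9 + 0.5307 + 1.28673 = 2.71743 N/t
R_total = 2.71743 * 154 = 418.48 N

418.48


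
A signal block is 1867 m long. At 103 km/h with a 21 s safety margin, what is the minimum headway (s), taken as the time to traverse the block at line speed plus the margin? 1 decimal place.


V = 103 / 3.6 = 28.6111 m/s
Block traversal time = 1867 / 28.6111 = 65.2544 s
Headway = 65.2544 + 21
Headway = 86.3 s

86.3


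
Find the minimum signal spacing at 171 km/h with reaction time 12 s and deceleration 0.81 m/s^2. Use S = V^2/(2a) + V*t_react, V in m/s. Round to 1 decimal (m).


V = 171 / 3.6 = 47.5 m/s
Braking distance = 47.5^2 / (2*0.81) = 1392.7469 m
Sighting distance = 47.5 * 12 = 570.0 m
S = 1392.7469 + 570.0 = 1962.7 m

1962.7


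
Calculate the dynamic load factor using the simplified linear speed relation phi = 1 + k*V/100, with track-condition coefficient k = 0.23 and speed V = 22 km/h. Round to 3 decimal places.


phi = 1 + k * V / 100
phi = 1 + 0.23 * 22 / 100
phi = 1 + 0.0506
phi = 1.051

1.051


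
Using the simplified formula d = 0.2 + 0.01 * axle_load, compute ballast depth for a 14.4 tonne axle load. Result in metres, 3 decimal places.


d = 0.2 + 0.01 * 14.4
d = 0.2 + 0.144
d = 0.344 m

0.344


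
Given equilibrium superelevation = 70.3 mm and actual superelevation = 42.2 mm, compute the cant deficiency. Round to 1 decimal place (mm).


Cant deficiency = equilibrium cant - actual cant
CD = 70.3 - 42.2
CD = 28.1 mm

28.1


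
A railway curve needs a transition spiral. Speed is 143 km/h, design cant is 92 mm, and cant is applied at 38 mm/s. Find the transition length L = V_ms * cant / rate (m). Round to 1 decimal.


Convert speed: V = 143 / 3.6 = 39.7222 m/s
L = 39.7222 * 92 / 38
L = 3654.4444 / 38
L = 96.2 m

96.2


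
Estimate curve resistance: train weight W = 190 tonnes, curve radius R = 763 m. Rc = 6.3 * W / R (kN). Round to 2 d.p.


Rc = 6.3 * W / R
Rc = 6.3 * 190 / 763
Rc = 1197.0 / 763
Rc = 1.57 kN

1.57


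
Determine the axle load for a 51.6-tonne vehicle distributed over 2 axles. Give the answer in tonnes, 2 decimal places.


Load per axle = total weight / number of axles
Load = 51.6 / 2
Load = 25.80 tonnes

25.80


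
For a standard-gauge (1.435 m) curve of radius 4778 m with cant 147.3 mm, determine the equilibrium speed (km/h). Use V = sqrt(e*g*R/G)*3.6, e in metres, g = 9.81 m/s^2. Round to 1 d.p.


Convert cant: e = 147.3 mm = 0.1473 m
V_ms = sqrt(0.1473 * 9.81 * 4778 / 1.435)
V_ms = sqrt(4811.339452) = 69.3638 m/s
V = 69.3638 * 3.6 = 249.7 km/h

249.7


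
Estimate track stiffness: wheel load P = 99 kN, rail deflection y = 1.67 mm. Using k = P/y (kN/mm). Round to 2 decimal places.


Track stiffness k = P / y
k = 99 / 1.67
k = 59.28 kN/mm

59.28


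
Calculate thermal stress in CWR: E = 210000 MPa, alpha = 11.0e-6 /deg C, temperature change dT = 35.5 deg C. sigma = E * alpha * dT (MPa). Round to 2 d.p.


sigma = E * alpha * dT
sigma = 210000 * 11.0e-6 * 35.5
sigma = 2.31 * 35.5
sigma = 82.01 MPa

82.01


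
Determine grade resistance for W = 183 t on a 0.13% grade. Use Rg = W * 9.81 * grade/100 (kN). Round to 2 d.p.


Rg = W * 9.81 * grade / 100
Rg = 183 * 9.81 * 0.13 / 100
Rg = 1795.23 * 0.0013
Rg = 2.33 kN

2.33


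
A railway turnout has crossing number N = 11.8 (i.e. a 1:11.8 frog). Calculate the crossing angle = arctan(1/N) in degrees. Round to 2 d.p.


1/N = 1/11.8 = 0.084746
angle = arctan(0.084746) = 0.084544 rad
angle = 0.084544 * 180/pi = 4.84 degrees

4.84


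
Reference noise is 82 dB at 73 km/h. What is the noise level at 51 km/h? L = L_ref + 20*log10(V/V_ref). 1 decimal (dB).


V/V_ref = 51 / 73 = 0.69863
log10(0.69863) = -0.155753
20 * -0.155753 = -3.1151
L = 82 + -3.1151 = 78.9 dB

78.9


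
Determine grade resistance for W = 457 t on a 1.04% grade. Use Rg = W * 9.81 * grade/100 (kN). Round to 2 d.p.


Rg = W * 9.81 * grade / 100
Rg = 457 * 9.81 * 1.04 / 100
Rg = 4483.17 * 0.0104
Rg = 46.62 kN

46.62


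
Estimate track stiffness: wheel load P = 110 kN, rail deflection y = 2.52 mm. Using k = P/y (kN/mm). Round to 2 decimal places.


Track stiffness k = P / y
k = 110 / 2.52
k = 43.65 kN/mm

43.65


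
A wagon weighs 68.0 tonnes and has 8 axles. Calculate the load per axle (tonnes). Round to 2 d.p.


Load per axle = total weight / number of axles
Load = 68.0 / 8
Load = 8.50 tonnes

8.50


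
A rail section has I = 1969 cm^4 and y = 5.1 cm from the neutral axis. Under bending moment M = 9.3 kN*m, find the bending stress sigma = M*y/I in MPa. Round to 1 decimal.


Convert units:
M = 9.3 kN*m = 9300000 N*mm
y = 5.1 cm = 51 mm
I = 1969 cm^4 = 19690000 mm^4
sigma = 9300000 * 51 / 19690000
sigma = 24.1 MPa

24.1


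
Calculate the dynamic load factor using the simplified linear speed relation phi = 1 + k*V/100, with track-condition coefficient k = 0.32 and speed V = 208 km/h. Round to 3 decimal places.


phi = 1 + k * V / 100
phi = 1 + 0.32 * 208 / 100
phi = 1 + 0.6656
phi = 1.666

1.666


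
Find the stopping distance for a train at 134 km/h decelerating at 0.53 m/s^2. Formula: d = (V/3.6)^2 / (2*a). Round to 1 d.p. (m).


Convert speed: V = 134 / 3.6 = 37.2222 m/s
V^2 = 1385.4938
d = 1385.4938 / (2 * 0.53)
d = 1385.4938 / 1.06
d = 1307.1 m

1307.1


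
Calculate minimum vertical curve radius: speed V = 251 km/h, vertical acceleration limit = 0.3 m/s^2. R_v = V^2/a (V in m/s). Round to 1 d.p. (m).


Convert speed: V = 251 / 3.6 = 69.7222 m/s
V^2 = 4861.1883 m^2/s^2
R_v = 4861.1883 / 0.3
R_v = 16204.0 m

16204.0


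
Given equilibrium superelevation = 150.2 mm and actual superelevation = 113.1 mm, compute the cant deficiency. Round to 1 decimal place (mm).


Cant deficiency = equilibrium cant - actual cant
CD = 150.2 - 113.1
CD = 37.1 mm

37.1


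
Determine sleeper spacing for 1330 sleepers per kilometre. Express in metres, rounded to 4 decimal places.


Spacing = 1000 m / number of sleepers
Spacing = 1000 / 1330
Spacing = 0.7519 m

0.7519


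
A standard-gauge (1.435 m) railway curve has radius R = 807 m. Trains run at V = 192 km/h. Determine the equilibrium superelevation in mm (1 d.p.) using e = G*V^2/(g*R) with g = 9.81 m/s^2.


Convert speed: V = 192 / 3.6 = 53.3333 m/s
Apply formula: e = 1.435 * 53.3333^2 / (9.81 * 807)
e = 1.435 * 2844.4444 / 7916.67
e = 0.515593 m = 515.6 mm

515.6


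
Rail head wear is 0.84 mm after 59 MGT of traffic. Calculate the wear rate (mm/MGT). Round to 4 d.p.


Wear rate = total wear / cumulative tonnage
Rate = 0.84 / 59
Rate = 0.0142 mm/MGT

0.0142


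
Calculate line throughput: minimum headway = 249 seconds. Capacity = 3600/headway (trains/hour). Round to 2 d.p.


Capacity = 3600 / headway
Capacity = 3600 / 249
Capacity = 14.46 trains/hour

14.46


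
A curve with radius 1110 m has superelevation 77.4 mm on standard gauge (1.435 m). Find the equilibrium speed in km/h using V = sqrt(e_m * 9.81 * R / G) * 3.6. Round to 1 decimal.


Convert cant: e = 77.4 mm = 0.0774 m
V_ms = sqrt(0.0774 * 9.81 * 1110 / 1.435)
V_ms = sqrt(587.32846) = 24.2349 m/s
V = 24.2349 * 3.6 = 87.2 km/h

87.2


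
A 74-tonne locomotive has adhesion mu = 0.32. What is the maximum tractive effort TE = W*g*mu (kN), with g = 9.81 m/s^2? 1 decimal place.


TE_max = W * g * mu
TE_max = 74 * 9.81 * 0.32
TE_max = 725.94 * 0.32
TE_max = 232.3 kN

232.3


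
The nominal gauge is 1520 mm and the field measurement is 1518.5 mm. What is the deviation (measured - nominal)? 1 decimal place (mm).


Deviation = measured - nominal
Deviation = 1518.5 - 1520
Deviation = -1.5 mm

-1.5


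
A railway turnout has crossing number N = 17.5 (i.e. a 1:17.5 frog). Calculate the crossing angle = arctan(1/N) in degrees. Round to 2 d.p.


1/N = 1/17.5 = 0.057143
angle = arctan(0.057143) = 0.057081 rad
angle = 0.057081 * 180/pi = 3.27 degrees

3.27


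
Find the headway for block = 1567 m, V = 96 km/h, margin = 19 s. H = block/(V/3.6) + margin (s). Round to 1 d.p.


V = 96 / 3.6 = 26.6667 m/s
Block traversal time = 1567 / 26.6667 = 58.7625 s
Headway = 58.7625 + 19
Headway = 77.8 s

77.8


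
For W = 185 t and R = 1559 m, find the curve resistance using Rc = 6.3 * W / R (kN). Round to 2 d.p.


Rc = 6.3 * W / R
Rc = 6.3 * 185 / 1559
Rc = 1165.5 / 1559
Rc = 0.75 kN

0.75


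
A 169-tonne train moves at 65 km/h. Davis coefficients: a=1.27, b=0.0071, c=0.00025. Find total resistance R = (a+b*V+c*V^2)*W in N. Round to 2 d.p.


b*V = 0.0071 * 65 = 0.4615
c*V^2 = 0.00025 * 4225 = 1.05625
R_per_t = 1.27 + 0.4615 + 1.05625 = 2.78775 N/t
R_total = 2.78775 * 169 = 471.13 N

471.13


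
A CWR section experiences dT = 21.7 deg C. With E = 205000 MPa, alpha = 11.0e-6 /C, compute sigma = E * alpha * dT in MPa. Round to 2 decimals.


sigma = E * alpha * dT
sigma = 205000 * 11.0e-6 * 21.7
sigma = 2.255 * 21.7
sigma = 48.93 MPa

48.93


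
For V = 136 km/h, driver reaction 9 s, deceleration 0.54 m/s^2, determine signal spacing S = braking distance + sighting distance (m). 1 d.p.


V = 136 / 3.6 = 37.7778 m/s
Braking distance = 37.7778^2 / (2*0.54) = 1321.4449 m
Sighting distance = 37.7778 * 9 = 340.0 m
S = 1321.4449 + 340.0 = 1661.4 m

1661.4


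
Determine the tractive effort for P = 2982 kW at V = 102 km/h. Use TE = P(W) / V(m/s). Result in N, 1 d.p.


Convert: P = 2982 kW = 2982000 W
V = 102 / 3.6 = 28.3333 m/s
TE = 2982000 / 28.3333
TE = 105247.1 N

105247.1


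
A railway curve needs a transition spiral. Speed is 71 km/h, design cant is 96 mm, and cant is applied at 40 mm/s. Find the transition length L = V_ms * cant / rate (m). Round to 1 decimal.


Convert speed: V = 71 / 3.6 = 19.7222 m/s
L = 19.7222 * 96 / 40
L = 1893.3333 / 40
L = 47.3 m

47.3


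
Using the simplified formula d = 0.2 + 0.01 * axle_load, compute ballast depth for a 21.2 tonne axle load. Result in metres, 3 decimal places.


d = 0.2 + 0.01 * 21.2
d = 0.2 + 0.212
d = 0.412 m

0.412


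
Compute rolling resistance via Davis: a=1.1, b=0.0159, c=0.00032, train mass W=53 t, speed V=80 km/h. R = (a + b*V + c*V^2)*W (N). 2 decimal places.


b*V = 0.0159 * 80 = 1.272
c*V^2 = 0.00032 * 6400 = 2.048
R_per_t = 1.1 + 1.272 + 2.048 = 4.42 N/t
R_total = 4.42 * 53 = 234.26 N

234.26


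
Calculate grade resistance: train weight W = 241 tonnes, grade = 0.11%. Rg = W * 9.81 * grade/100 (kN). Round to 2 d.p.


Rg = W * 9.81 * grade / 100
Rg = 241 * 9.81 * 0.11 / 100
Rg = 2364.21 * 0.0011
Rg = 2.60 kN

2.60


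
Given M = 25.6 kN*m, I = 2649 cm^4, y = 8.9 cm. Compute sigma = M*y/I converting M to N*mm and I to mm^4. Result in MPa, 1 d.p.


Convert units:
M = 25.6 kN*m = 25600000 N*mm
y = 8.9 cm = 89 mm
I = 2649 cm^4 = 26490000 mm^4
sigma = 25600000 * 89 / 26490000
sigma = 86.0 MPa

86.0


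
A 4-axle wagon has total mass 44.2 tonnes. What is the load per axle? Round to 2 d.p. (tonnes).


Load per axle = total weight / number of axles
Load = 44.2 / 4
Load = 11.05 tonnes

11.05


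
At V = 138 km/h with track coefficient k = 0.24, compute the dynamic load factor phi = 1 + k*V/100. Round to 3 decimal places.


phi = 1 + k * V / 100
phi = 1 + 0.24 * 138 / 100
phi = 1 + 0.3312
phi = 1.331

1.331


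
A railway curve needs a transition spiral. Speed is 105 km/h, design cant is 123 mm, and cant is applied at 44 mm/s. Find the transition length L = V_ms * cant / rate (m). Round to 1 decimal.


Convert speed: V = 105 / 3.6 = 29.1667 m/s
L = 29.1667 * 123 / 44
L = 3587.5 / 44
L = 81.5 m

81.5


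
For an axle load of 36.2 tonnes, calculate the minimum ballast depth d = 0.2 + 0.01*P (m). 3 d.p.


d = 0.2 + 0.01 * 36.2
d = 0.2 + 0.362
d = 0.562 m

0.562


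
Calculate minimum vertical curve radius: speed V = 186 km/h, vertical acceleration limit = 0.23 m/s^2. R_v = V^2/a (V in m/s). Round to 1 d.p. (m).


Convert speed: V = 186 / 3.6 = 51.6667 m/s
V^2 = 2669.4444 m^2/s^2
R_v = 2669.4444 / 0.23
R_v = 11606.3 m

11606.3


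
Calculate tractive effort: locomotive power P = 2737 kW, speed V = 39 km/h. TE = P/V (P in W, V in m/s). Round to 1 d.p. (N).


Convert: P = 2737 kW = 2737000 W
V = 39 / 3.6 = 10.8333 m/s
TE = 2737000 / 10.8333
TE = 252646.2 N

252646.2


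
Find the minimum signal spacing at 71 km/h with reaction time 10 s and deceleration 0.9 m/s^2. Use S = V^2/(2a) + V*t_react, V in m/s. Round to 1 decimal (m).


V = 71 / 3.6 = 19.7222 m/s
Braking distance = 19.7222^2 / (2*0.9) = 216.0922 m
Sighting distance = 19.7222 * 10 = 197.2222 m
S = 216.0922 + 197.2222 = 413.3 m

413.3


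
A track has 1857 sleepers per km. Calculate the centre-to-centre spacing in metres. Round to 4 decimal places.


Spacing = 1000 m / number of sleepers
Spacing = 1000 / 1857
Spacing = 0.5385 m

0.5385


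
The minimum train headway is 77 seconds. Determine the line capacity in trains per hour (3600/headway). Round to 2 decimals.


Capacity = 3600 / headway
Capacity = 3600 / 77
Capacity = 46.75 trains/hour

46.75


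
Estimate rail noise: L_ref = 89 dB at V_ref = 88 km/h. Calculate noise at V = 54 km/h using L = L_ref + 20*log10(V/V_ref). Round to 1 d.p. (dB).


V/V_ref = 54 / 88 = 0.613636
log10(0.613636) = -0.212089
20 * -0.212089 = -4.2418
L = 89 + -4.2418 = 84.8 dB

84.8


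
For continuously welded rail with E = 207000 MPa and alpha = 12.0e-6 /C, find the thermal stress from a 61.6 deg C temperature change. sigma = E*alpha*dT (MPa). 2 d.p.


sigma = E * alpha * dT
sigma = 207000 * 12.0e-6 * 61.6
sigma = 2.484 * 61.6
sigma = 153.01 MPa

153.01


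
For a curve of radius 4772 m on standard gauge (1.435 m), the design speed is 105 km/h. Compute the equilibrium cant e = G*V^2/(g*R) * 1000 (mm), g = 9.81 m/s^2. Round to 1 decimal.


Convert speed: V = 105 / 3.6 = 29.1667 m/s
Apply formula: e = 1.435 * 29.1667^2 / (9.81 * 4772)
e = 1.435 * 850.6944 / 46813.32
e = 0.026077 m = 26.1 mm

26.1


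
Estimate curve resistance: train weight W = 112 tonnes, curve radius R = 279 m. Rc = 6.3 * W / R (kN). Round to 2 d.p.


Rc = 6.3 * W / R
Rc = 6.3 * 112 / 279
Rc = 705.6 / 279
Rc = 2.53 kN

2.53


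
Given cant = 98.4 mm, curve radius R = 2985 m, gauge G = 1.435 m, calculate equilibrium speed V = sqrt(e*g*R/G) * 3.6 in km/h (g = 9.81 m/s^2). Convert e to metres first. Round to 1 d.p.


Convert cant: e = 98.4 mm = 0.0984 m
V_ms = sqrt(0.0984 * 9.81 * 2985 / 1.435)
V_ms = sqrt(2007.966857) = 44.8103 m/s
V = 44.8103 * 3.6 = 161.3 km/h

161.3


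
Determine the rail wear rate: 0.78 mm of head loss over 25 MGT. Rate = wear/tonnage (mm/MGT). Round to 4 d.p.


Wear rate = total wear / cumulative tonnage
Rate = 0.78 / 25
Rate = 0.0312 mm/MGT

0.0312


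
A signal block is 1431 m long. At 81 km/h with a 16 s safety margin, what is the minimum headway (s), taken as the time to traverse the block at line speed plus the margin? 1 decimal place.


V = 81 / 3.6 = 22.5 m/s
Block traversal time = 1431 / 22.5 = 63.6 s
Headway = 63.6 + 16
Headway = 79.6 s

79.6


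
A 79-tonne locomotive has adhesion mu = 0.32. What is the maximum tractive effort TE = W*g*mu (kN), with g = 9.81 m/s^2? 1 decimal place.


TE_max = W * g * mu
TE_max = 79 * 9.81 * 0.32
TE_max = 774.99 * 0.32
TE_max = 248.0 kN

248.0


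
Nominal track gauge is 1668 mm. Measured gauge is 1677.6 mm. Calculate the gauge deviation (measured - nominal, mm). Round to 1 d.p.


Deviation = measured - nominal
Deviation = 1677.6 - 1668
Deviation = 9.6 mm

9.6


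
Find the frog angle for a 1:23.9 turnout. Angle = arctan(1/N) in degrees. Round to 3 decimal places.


1/N = 1/23.9 = 0.041841
angle = arctan(0.041841) = 0.041817 rad
angle = 0.041817 * 180/pi = 2.396 degrees

2.396
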